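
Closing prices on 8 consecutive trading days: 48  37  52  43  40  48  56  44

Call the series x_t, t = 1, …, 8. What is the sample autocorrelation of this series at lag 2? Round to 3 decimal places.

-0.245

Mean x̄ = (48 + 37 + 52 + 43 + 40 + 48 + 56 + 44)/8 = 46.0000
Σ(x_t−x̄)(x_{t+2}−x̄) = (12.0000) + (27.0000) + (-36.0000) + (-6.0000) + (-60.0000) + (-4.0000) = -67.0000
Denominator Σ(x_t−x̄)² = 274.0000
r_2 = -67.0000 / 274.0000 = -0.245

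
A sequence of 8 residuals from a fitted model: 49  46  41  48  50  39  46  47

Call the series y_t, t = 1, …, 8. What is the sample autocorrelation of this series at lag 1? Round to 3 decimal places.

-0.305

Mean ȳ = (49 + 46 + 41 + 48 + 50 + 39 + 46 + 47)/8 = 45.7500
Deviations from mean: 3.2500, 0.2500, -4.7500, 2.2500, 4.2500, -6.7500, 0.2500, 1.2500
Numerator Σ_{t=1}^{7}(y_t−ȳ)(y_{t+1}−ȳ) = -31.5625
Denominator Σ(y_t−ȳ)² = 103.5000
r_1 = -31.5625 / 103.5000 = -0.305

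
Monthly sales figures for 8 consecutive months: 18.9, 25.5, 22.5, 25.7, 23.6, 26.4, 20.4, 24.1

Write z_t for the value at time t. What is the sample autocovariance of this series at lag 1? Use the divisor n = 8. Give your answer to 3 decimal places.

-2.925

Mean z̄ = (18.9 + 25.5 + 22.5 + 25.7 + 23.6 + 26.4 + 20.4 + 24.1)/8 = 23.3875
Deviations: -4.4875, 2.1125, -0.8875, 2.3125, 0.2125, 3.0125, -2.9875, 0.7125
Σ_{t=1}^{7}(z_t−z̄)(z_{t+1}−z̄) = -23.4039
γ_1 = -23.4039 / 8 = -2.925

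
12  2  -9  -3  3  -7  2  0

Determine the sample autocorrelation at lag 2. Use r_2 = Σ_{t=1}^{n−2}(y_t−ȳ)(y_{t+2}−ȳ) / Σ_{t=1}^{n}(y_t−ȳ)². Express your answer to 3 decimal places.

Mean ȳ = (12 + 2 − 9 − 3 + 3 − 7 + 2 + 0)/8 = 0.0000
Numerator Σ_{t=1}^{6}(y_t−ȳ)(y_{t+2}−ȳ) = -114.0000
Denominator Σ(y_t−ȳ)² = 300.0000
r_2 = -114.0000 / 300.0000 = -0.380

-0.380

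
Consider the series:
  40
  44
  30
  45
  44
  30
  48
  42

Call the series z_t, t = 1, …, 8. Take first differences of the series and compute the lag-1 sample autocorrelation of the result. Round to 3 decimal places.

First differences Δz: 4, -14, 15, -1, -14, 18, -6
Mean of differences = 0.2857
Numerator Σ(Δz_t−Δz̄)(Δz_{t+1}−Δz̄) = -628.2245
Denominator Σ(Δz_t−Δz̄)² = 993.4286
r_1(Δz) = -628.2245 / 993.4286 = -0.632

-0.632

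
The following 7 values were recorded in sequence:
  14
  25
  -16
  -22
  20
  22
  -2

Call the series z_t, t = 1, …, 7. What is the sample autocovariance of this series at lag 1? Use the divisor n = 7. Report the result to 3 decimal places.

7.691

Mean z̄ = (14 + 25 − 16 − 22 + 20 + 22 − 2)/7 = 5.8571
Deviations: 8.1429, 19.1429, -21.8571, -27.8571, 14.1429, 16.1429, -7.8571
Σ_{t=1}^{6}(z_t−z̄)(z_{t+1}−z̄) = 53.8367
γ_1 = 53.8367 / 7 = 7.691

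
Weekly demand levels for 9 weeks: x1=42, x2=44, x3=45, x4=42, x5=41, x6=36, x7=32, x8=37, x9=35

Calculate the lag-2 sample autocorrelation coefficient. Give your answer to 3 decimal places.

0.347

Mean x̄ = (42 + 44 + 45 + 42 + 41 + 36 + 32 + 37 + 35)/9 = 39.3333
Σ(x_t−x̄)(x_{t+2}−x̄) = (15.1111) + (12.4444) + (9.4444) + (-8.8889) + (-12.2222) + (7.7778) + (31.7778) = 55.4444
Denominator Σ(x_t−x̄)² = 160.0000
r_2 = 55.4444 / 160.0000 = 0.347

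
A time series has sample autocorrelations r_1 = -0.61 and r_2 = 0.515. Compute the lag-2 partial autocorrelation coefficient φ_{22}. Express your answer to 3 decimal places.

φ_{22} = (r_2 − r_1²) / (1 − r_1²)
r_1² = (-0.61)² = 0.3721
Numerator = 0.515 − 0.3721 = 0.1429; denominator = 1 − 0.3721 = 0.6279
φ_{22} = 0.1429 / 0.6279 = 0.228

0.228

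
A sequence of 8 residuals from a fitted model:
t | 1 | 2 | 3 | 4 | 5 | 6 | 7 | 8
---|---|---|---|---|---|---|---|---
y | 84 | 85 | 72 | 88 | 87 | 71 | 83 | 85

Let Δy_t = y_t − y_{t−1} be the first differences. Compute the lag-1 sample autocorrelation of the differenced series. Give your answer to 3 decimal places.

-0.468

First differences Δy: 1, -13, 16, -1, -16, 12, 2
Mean of differences = 0.1429
Numerator Σ(Δy_t−Δȳ)(Δy_{t+1}−Δȳ) = -388.7347
Denominator Σ(Δy_t−Δȳ)² = 830.8571
r_1(Δy) = -388.7347 / 830.8571 = -0.468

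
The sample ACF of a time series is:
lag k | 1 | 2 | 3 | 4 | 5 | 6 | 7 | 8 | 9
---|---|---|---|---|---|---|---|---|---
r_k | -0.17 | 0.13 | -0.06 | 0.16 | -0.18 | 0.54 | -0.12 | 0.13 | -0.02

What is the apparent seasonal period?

6

The largest autocorrelation is r_6 = 0.54; the remaining lags stay at or below 0.16.
The dominant spike at lag 6 indicates a seasonal period of 6.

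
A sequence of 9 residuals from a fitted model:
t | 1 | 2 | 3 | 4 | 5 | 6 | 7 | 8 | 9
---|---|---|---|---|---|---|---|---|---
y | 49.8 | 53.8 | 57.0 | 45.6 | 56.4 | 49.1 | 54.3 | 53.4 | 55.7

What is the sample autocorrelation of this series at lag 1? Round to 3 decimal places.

-0.608

Mean ȳ = (49.8 + 53.8 + 57.0 + 45.6 + 56.4 + 49.1 + 54.3 + 53.4 + 55.7)/9 = 52.7889
Numerator Σ_{t=1}^{8}(y_t−ȳ)(y_{t+1}−ȳ) = -71.1901
Denominator Σ(y_t−ȳ)² = 117.1489
r_1 = -71.1901 / 117.1489 = -0.608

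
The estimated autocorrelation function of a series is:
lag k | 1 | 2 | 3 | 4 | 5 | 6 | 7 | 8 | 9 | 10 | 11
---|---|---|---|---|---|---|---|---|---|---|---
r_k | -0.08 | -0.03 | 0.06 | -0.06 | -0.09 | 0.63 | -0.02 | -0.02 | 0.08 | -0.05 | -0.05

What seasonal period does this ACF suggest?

6

The largest autocorrelation is r_6 = 0.63; the remaining lags stay at or below 0.08.
The dominant spike at lag 6 indicates a seasonal period of 6.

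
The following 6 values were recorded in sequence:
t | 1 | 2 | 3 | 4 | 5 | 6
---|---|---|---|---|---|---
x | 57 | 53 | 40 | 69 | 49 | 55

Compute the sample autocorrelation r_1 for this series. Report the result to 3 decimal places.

Mean x̄ = (57 + 53 + 40 + 69 + 49 + 55)/6 = 53.8333
Deviations from mean: 3.1667, -0.8333, -13.8333, 15.1667, -4.8333, 1.1667
Numerator Σ_{t=1}^{5}(x_t−x̄)(x_{t+1}−x̄) = -279.8611
Denominator Σ(x_t−x̄)² = 456.8333
r_1 = -279.8611 / 456.8333 = -0.613

-0.613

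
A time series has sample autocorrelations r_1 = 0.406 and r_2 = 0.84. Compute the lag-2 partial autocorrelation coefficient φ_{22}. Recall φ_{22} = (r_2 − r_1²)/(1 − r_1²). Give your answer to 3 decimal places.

φ_{22} = (r_2 − r_1²) / (1 − r_1²)
r_1² = (0.406)² = 0.164836
Numerator = 0.84 − 0.1648 = 0.6752; denominator = 1 − 0.1648 = 0.8352
φ_{22} = 0.6752 / 0.8352 = 0.808

0.808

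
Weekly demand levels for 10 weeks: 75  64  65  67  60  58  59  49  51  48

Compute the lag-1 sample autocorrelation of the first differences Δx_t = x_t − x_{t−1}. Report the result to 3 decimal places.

First differences Δx: -11, 1, 2, -7, -2, 1, -10, 2, -3
Mean of differences = -3.0000
Numerator Σ(Δx_t−Δx̄)(Δx_{t+1}−Δx̄) = -95.0000
Denominator Σ(Δx_t−Δx̄)² = 212.0000
r_1(Δx) = -95.0000 / 212.0000 = -0.448

-0.448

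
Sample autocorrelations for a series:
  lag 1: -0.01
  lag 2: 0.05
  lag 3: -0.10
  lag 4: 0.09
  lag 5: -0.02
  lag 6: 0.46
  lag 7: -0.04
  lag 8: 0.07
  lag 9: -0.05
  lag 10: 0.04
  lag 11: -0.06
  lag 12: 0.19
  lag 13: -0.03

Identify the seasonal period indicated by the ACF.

6

The largest autocorrelation is r_6 = 0.46, with a weaker echo at lag 12 (0.19); the remaining lags stay at or below 0.09.
The dominant spike at lag 6 indicates a seasonal period of 6.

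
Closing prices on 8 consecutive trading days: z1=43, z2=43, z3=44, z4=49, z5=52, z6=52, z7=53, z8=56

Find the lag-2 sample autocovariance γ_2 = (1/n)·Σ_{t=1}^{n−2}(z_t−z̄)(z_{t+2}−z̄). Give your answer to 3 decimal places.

6.000

Mean z̄ = (43 + 43 + 44 + 49 + 52 + 52 + 53 + 56)/8 = 49.0000
Σ_{t=1}^{6}(z_t−z̄)(z_{t+2}−z̄) = 48.0000
γ_2 = 48.0000 / 8 = 6.000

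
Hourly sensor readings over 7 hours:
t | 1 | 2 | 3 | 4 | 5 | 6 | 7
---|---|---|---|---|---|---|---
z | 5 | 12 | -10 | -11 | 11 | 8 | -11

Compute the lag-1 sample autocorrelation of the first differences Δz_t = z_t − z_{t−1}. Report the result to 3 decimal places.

-0.134

First differences Δz: 7, -22, -1, 22, -3, -19
Mean of differences = -2.6667
Numerator Σ(Δz_t−Δz̄)(Δz_{t+1}−Δz̄) = -180.7778
Denominator Σ(Δz_t−Δz̄)² = 1345.3333
r_1(Δz) = -180.7778 / 1345.3333 = -0.134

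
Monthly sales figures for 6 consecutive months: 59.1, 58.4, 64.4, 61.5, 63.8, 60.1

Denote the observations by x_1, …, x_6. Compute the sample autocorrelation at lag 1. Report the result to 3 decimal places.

-0.139

Mean x̄ = (59.1 + 58.4 + 64.4 + 61.5 + 63.8 + 60.1)/6 = 61.2167
Deviations from mean: -2.1167, -2.8167, 3.1833, 0.2833, 2.5833, -1.1167
Σ(x_t−x̄)(x_{t+1}−x̄) = (5.9619) + (-8.9664) + (0.9019) + (0.7319) + (-2.8847) = -4.2553
Denominator Σ(x_t−x̄)² = 30.5483
r_1 = -4.2553 / 30.5483 = -0.139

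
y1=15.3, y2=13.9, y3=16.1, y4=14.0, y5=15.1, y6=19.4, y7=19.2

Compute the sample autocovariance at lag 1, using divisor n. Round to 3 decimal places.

Mean ȳ = (15.3 + 13.9 + 16.1 + 14.0 + 15.1 + 19.4 + 19.2)/7 = 16.1429
Deviations: -0.8429, -2.2429, -0.0429, -2.1429, -1.0429, 3.2571, 3.0571
Σ_{t=1}^{6}(y_t−ȳ)(y_{t+1}−ȳ) = 10.8739
γ_1 = 10.8739 / 7 = 1.553

1.553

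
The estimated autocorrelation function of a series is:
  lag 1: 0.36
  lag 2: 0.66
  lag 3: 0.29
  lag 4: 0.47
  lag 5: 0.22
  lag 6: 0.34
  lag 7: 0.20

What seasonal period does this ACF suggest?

2

The largest autocorrelation is r_2 = 0.66, with a weaker echo at lag 4 (0.47); the remaining lags stay at or below 0.36.
The dominant spike at lag 2 indicates a seasonal period of 2.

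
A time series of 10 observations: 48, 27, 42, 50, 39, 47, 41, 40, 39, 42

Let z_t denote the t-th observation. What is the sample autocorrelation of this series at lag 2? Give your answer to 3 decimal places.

Mean z̄ = (48 + 27 + 42 + 50 + 39 + 47 + 41 + 40 + 39 + 42)/10 = 41.5000
Numerator Σ_{t=1}^{8}(z_t−z̄)(z_{t+2}−z̄) = -81.0000
Denominator Σ(z_t−z̄)² = 370.5000
r_2 = -81.0000 / 370.5000 = -0.219

-0.219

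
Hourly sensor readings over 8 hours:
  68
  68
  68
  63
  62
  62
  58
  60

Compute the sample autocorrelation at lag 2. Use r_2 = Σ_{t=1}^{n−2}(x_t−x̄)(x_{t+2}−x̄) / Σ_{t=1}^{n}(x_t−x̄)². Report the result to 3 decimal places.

Mean x̄ = (68 + 68 + 68 + 63 + 62 + 62 + 58 + 60)/8 = 63.6250
Deviations from mean: 4.3750, 4.3750, 4.3750, -0.6250, -1.6250, -1.6250, -5.6250, -3.6250
Numerator Σ_{t=1}^{6}(x_t−x̄)(x_{t+2}−x̄) = 25.3438
Denominator Σ(x_t−x̄)² = 107.8750
r_2 = 25.3438 / 107.8750 = 0.235

0.235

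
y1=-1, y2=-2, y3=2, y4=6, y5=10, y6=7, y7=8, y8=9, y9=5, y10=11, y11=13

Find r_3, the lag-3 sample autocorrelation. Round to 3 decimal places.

0.017

Mean ȳ = (-1 − 2 + 2 + 6 + 10 + 7 + 8 + 9 + 5 + 11 + 13)/11 = 6.1818
Numerator Σ_{t=1}^{8}(y_t−ȳ)(y_{t+3}−ȳ) = 4.0826
Denominator Σ(y_t−ȳ)² = 233.6364
r_3 = 4.0826 / 233.6364 = 0.017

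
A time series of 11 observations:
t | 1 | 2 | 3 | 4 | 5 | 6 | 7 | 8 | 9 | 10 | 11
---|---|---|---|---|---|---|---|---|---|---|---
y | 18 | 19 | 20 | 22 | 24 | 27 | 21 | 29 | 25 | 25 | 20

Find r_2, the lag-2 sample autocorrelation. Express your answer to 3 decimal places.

0.304

Mean ȳ = (18 + 19 + 20 + 22 + 24 + 27 + 21 + 29 + 25 + 25 + 20)/11 = 22.7273
Numerator Σ_{t=1}^{9}(y_t−ȳ)(y_{t+2}−ȳ) = 37.7603
Denominator Σ(y_t−ȳ)² = 124.1818
r_2 = 37.7603 / 124.1818 = 0.304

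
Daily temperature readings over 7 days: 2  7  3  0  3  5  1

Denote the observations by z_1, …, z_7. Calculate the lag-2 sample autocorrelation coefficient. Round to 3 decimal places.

-0.529

Mean z̄ = (2 + 7 + 3 + 0 + 3 + 5 + 1)/7 = 3.0000
Σ(z_t−z̄)(z_{t+2}−z̄) = (0.0000) + (-12.0000) + (0.0000) + (-6.0000) + (0.0000) = -18.0000
Denominator Σ(z_t−z̄)² = 34.0000
r_2 = -18.0000 / 34.0000 = -0.529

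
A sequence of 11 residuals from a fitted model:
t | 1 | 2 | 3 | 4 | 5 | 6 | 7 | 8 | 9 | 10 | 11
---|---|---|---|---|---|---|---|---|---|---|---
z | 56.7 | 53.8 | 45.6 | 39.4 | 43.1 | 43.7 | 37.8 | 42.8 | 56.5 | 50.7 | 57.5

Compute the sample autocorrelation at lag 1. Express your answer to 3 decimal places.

0.415

Mean z̄ = (56.7 + 53.8 + 45.6 + 39.4 + 43.1 + 43.7 + 37.8 + 42.8 + 56.5 + 50.7 + 57.5)/11 = 47.9636
Numerator Σ_{t=1}^{10}(z_t−z̄)(z_{t+1}−z̄) = 221.0123
Denominator Σ(z_t−z̄)² = 532.4055
r_1 = 221.0123 / 532.4055 = 0.415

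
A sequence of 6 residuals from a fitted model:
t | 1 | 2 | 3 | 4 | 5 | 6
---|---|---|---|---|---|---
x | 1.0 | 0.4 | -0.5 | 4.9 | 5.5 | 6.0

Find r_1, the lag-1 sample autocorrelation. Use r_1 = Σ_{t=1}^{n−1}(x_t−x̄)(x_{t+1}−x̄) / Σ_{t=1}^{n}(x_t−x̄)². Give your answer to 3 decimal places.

0.471

Mean x̄ = (1.0 + 0.4 − 0.5 + 4.9 + 5.5 + 6.0)/6 = 2.8833
Deviations from mean: -1.8833, -2.4833, -3.3833, 2.0167, 2.6167, 3.1167
Σ(x_t−x̄)(x_{t+1}−x̄) = (4.6769) + (8.4019) + (-6.8231) + (5.2769) + (8.1553) = 19.6881
Denominator Σ(x_t−x̄)² = 41.7883
r_1 = 19.6881 / 41.7883 = 0.471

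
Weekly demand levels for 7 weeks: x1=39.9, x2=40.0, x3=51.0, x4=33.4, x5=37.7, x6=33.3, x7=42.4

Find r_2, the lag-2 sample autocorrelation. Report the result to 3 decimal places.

0.058

Mean x̄ = (39.9 + 40.0 + 51.0 + 33.4 + 37.7 + 33.3 + 42.4)/7 = 39.6714
Deviations from mean: 0.2286, 0.3286, 11.3286, -6.2714, -1.9714, -6.3714, 2.7286
Σ(x_t−x̄)(x_{t+2}−x̄) = (2.5894) + (-2.0606) + (-22.3335) + (39.9580) + (-5.3792) = 12.7741
Denominator Σ(x_t−x̄)² = 219.7543
r_2 = 12.7741 / 219.7543 = 0.058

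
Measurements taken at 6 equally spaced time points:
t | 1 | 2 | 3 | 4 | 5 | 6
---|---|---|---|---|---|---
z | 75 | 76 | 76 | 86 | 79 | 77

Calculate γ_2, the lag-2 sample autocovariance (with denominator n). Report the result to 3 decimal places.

-3.509

Mean z̄ = (75 + 76 + 76 + 86 + 79 + 77)/6 = 78.1667
Σ_{t=1}^{4}(z_t−z̄)(z_{t+2}−z̄) = -21.0556
γ_2 = -21.0556 / 6 = -3.509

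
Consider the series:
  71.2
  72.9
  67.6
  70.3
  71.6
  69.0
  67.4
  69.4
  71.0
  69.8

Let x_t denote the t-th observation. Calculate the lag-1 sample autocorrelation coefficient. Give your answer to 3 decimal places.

Mean x̄ = (71.2 + 72.9 + 67.6 + 70.3 + 71.6 + 69.0 + 67.4 + 69.4 + 71.0 + 69.8)/10 = 70.0200
Numerator Σ_{t=1}^{9}(x_t−x̄)(x_{t+1}−x̄) = -1.9444
Denominator Σ(x_t−x̄)² = 27.4160
r_1 = -1.9444 / 27.4160 = -0.071

-0.071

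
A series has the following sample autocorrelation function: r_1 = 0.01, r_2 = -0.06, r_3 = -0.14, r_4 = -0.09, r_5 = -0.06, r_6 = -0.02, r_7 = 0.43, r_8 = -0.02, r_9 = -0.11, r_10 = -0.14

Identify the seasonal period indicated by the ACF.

7

The largest autocorrelation is r_7 = 0.43; the remaining lags stay at or below 0.01.
The dominant spike at lag 7 indicates a seasonal period of 7.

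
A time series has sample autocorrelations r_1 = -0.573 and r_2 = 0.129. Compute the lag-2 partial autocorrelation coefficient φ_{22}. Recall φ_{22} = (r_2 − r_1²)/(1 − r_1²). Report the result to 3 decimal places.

φ_{22} = (r_2 − r_1²) / (1 − r_1²)
r_1² = (-0.573)² = 0.328329
Numerator = 0.129 − 0.3283 = -0.1993; denominator = 1 − 0.3283 = 0.6717
φ_{22} = -0.1993 / 0.6717 = -0.297

-0.297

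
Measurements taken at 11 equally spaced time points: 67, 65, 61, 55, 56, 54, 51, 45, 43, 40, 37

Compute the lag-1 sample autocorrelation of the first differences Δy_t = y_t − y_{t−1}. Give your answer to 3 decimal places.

-0.237

First differences Δy: -2, -4, -6, 1, -2, -3, -6, -2, -3, -3
Mean of differences = -3.0000
Numerator Σ(Δy_t−Δȳ)(Δy_{t+1}−Δȳ) = -9.0000
Denominator Σ(Δy_t−Δȳ)² = 38.0000
r_1(Δy) = -9.0000 / 38.0000 = -0.237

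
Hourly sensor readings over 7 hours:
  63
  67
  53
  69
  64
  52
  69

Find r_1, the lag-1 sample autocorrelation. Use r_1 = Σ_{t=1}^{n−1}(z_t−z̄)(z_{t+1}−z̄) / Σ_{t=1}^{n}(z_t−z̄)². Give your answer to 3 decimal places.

-0.575

Mean z̄ = (63 + 67 + 53 + 69 + 64 + 52 + 69)/7 = 62.4286
Σ(z_t−z̄)(z_{t+1}−z̄) = (2.6122) + (-43.1020) + (-61.9592) + (10.3265) + (-16.3878) + (-68.5306) = -177.0408
Denominator Σ(z_t−z̄)² = 307.7143
r_1 = -177.0408 / 307.7143 = -0.575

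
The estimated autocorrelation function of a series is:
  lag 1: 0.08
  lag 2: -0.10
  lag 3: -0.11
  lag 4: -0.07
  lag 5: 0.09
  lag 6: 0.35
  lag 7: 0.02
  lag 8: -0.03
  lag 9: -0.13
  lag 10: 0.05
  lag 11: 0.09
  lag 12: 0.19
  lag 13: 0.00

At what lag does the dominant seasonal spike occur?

The largest autocorrelation is r_6 = 0.35, with a weaker echo at lag 12 (0.19); the remaining lags stay at or below 0.09.
The dominant spike at lag 6 indicates a seasonal period of 6.

6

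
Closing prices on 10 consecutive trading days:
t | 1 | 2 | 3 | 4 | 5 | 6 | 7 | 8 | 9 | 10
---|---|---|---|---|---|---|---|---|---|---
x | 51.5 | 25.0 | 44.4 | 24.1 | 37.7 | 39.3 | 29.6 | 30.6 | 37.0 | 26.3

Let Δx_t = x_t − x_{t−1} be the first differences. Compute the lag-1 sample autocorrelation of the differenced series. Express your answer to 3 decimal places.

First differences Δx: -26.5, 19.4, -20.3, 13.6, 1.6, -9.7, 1.0, 6.4, -10.7
Mean of differences = -2.8000
Numerator Σ(Δx_t−Δx̄)(Δx_{t+1}−Δx̄) = -1223.7800
Denominator Σ(Δx_t−Δx̄)² = 1858.2000
r_1(Δx) = -1223.7800 / 1858.2000 = -0.659

-0.659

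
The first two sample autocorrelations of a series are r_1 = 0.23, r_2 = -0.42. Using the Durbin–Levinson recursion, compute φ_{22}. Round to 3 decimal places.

φ_{22} = (r_2 − r_1²) / (1 − r_1²)
r_1² = (0.23)² = 0.0529
Numerator = -0.42 − 0.0529 = -0.4729; denominator = 1 − 0.0529 = 0.9471
φ_{22} = -0.4729 / 0.9471 = -0.499

-0.499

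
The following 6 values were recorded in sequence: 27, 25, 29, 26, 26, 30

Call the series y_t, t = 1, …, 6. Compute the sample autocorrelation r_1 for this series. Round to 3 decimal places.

-0.409

Mean ȳ = (27 + 25 + 29 + 26 + 26 + 30)/6 = 27.1667
Deviations from mean: -0.1667, -2.1667, 1.8333, -1.1667, -1.1667, 2.8333
Numerator Σ_{t=1}^{5}(y_t−ȳ)(y_{t+1}−ȳ) = -7.6944
Denominator Σ(y_t−ȳ)² = 18.8333
r_1 = -7.6944 / 18.8333 = -0.409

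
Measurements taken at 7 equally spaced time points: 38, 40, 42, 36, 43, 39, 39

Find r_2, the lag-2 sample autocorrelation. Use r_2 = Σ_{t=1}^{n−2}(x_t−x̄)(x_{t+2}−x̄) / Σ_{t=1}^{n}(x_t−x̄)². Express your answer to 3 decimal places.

0.091

Mean x̄ = (38 + 40 + 42 + 36 + 43 + 39 + 39)/7 = 39.5714
Deviations from mean: -1.5714, 0.4286, 2.4286, -3.5714, 3.4286, -0.5714, -0.5714
Numerator Σ_{t=1}^{5}(x_t−x̄)(x_{t+2}−x̄) = 3.0612
Denominator Σ(x_t−x̄)² = 33.7143
r_2 = 3.0612 / 33.7143 = 0.091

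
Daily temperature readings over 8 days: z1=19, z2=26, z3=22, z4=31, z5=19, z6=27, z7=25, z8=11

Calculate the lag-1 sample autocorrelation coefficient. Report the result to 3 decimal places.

-0.303

Mean z̄ = (19 + 26 + 22 + 31 + 19 + 27 + 25 + 11)/8 = 22.5000
Deviations from mean: -3.5000, 3.5000, -0.5000, 8.5000, -3.5000, 4.5000, 2.5000, -11.5000
Numerator Σ_{t=1}^{7}(z_t−z̄)(z_{t+1}−z̄) = -81.2500
Denominator Σ(z_t−z̄)² = 268.0000
r_1 = -81.2500 / 268.0000 = -0.303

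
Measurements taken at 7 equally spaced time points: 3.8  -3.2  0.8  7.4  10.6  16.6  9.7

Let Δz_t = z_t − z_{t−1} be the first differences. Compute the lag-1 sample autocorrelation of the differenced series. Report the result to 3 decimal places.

First differences Δz: -7.0, 4.0, 6.6, 3.2, 6.0, -6.9
Mean of differences = 0.9833
Numerator Σ(Δz_t−Δz̄)(Δz_{t+1}−Δz̄) = -23.1169
Denominator Σ(Δz_t−Δz̄)² = 196.6083
r_1(Δz) = -23.1169 / 196.6083 = -0.118

-0.118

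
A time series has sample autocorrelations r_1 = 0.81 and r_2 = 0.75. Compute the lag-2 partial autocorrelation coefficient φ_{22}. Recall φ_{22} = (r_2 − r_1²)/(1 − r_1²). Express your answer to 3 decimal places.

0.273

φ_{22} = (r_2 − r_1²) / (1 − r_1²)
r_1² = (0.81)² = 0.6561
Numerator = 0.75 − 0.6561 = 0.0939; denominator = 1 − 0.6561 = 0.3439
φ_{22} = 0.0939 / 0.3439 = 0.273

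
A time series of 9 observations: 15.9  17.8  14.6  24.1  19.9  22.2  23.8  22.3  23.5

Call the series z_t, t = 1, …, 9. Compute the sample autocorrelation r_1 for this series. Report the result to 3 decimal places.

0.204

Mean z̄ = (15.9 + 17.8 + 14.6 + 24.1 + 19.9 + 22.2 + 23.8 + 22.3 + 23.5)/9 = 20.4556
Numerator Σ_{t=1}^{8}(z_t−z̄)(z_{t+1}−z̄) = 20.9314
Denominator Σ(z_t−z̄)² = 102.5822
r_1 = 20.9314 / 102.5822 = 0.204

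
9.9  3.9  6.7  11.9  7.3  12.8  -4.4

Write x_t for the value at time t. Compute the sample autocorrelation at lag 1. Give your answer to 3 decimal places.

-0.348

Mean x̄ = (9.9 + 3.9 + 6.7 + 11.9 + 7.3 + 12.8 − 4.4)/7 = 6.8714
Numerator Σ_{t=1}^{6}(x_t−x̄)(x_{t+1}−x̄) = -71.4794
Denominator Σ(x_t−x̄)² = 205.6943
r_1 = -71.4794 / 205.6943 = -0.348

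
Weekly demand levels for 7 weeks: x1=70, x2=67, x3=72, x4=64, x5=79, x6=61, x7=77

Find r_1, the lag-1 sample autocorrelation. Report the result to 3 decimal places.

Mean x̄ = (70 + 67 + 72 + 64 + 79 + 61 + 77)/7 = 70.0000
Numerator Σ_{t=1}^{6}(x_t−x̄)(x_{t+1}−x̄) = -216.0000
Denominator Σ(x_t−x̄)² = 260.0000
r_1 = -216.0000 / 260.0000 = -0.831

-0.831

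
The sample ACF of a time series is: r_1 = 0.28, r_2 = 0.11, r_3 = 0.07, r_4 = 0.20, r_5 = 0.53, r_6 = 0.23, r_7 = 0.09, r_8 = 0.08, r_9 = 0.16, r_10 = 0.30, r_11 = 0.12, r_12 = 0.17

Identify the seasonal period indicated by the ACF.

The largest autocorrelation is r_5 = 0.53, with a weaker echo at lag 10 (0.30); the remaining lags stay at or below 0.28. The elevated value at lag 1 (0.28), dropping to 0.11 at lag 2, reflects decaying short-term dependence rather than seasonality.
The dominant spike at lag 5 indicates a seasonal period of 5.

5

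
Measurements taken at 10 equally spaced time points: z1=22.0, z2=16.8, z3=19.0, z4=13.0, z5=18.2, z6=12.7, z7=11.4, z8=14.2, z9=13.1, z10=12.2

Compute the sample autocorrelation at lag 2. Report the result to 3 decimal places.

Mean z̄ = (22.0 + 16.8 + 19.0 + 13.0 + 18.2 + 12.7 + 11.4 + 14.2 + 13.1 + 12.2)/10 = 15.2600
Numerator Σ_{t=1}^{8}(z_t−z̄)(z_{t+2}−z̄) = 41.4548
Denominator Σ(z_t−z̄)² = 112.1440
r_2 = 41.4548 / 112.1440 = 0.370

0.370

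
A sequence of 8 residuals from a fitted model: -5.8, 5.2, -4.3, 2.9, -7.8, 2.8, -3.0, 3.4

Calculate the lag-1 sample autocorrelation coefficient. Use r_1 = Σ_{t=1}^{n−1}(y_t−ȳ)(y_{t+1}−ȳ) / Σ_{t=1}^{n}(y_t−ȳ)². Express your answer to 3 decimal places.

Mean ȳ = (-5.8 + 5.2 − 4.3 + 2.9 − 7.8 + 2.8 − 3.0 + 3.4)/8 = -0.8250
Deviations from mean: -4.9750, 6.0250, -3.4750, 3.7250, -6.9750, 3.6250, -2.1750, 4.2250
Σ(y_t−ȳ)(y_{t+1}−ȳ) = (-29.9744) + (-20.9369) + (-12.9444) + (-25.9819) + (-25.2844) + (-7.8844) + (-9.1894) = -132.1956
Denominator Σ(y_t−ȳ)² = 171.3750
r_1 = -132.1956 / 171.3750 = -0.771

-0.771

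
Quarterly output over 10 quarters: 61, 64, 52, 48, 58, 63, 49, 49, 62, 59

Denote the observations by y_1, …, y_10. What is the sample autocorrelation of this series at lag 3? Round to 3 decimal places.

Mean ȳ = (61 + 64 + 52 + 48 + 58 + 63 + 49 + 49 + 62 + 59)/10 = 56.5000
Numerator Σ_{t=1}^{7}(y_t−ȳ)(y_{t+3}−ȳ) = 13.2500
Denominator Σ(y_t−ȳ)² = 362.5000
r_3 = 13.2500 / 362.5000 = 0.037

0.037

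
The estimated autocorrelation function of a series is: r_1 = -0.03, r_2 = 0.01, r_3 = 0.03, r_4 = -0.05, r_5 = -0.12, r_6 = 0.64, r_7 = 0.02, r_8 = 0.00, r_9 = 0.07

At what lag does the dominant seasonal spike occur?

The largest autocorrelation is r_6 = 0.64; the remaining lags stay at or below 0.07.
The dominant spike at lag 6 indicates a seasonal period of 6.

6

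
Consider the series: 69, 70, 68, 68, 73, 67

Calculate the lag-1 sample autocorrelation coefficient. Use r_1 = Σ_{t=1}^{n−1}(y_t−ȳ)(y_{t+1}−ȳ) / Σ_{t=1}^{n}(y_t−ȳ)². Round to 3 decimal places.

-0.549

Mean ȳ = (69 + 70 + 68 + 68 + 73 + 67)/6 = 69.1667
Deviations from mean: -0.1667, 0.8333, -1.1667, -1.1667, 3.8333, -2.1667
Σ(y_t−ȳ)(y_{t+1}−ȳ) = (-0.1389) + (-0.9722) + (1.3611) + (-4.4722) + (-8.3056) = -12.5278
Denominator Σ(y_t−ȳ)² = 22.8333
r_1 = -12.5278 / 22.8333 = -0.549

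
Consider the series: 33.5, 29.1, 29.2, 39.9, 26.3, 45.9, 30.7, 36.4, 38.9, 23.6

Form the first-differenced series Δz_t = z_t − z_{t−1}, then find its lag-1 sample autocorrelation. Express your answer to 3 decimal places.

-0.678

First differences Δz: -4.4, 0.1, 10.7, -13.6, 19.6, -15.2, 5.7, 2.5, -15.3
Mean of differences = -1.1000
Numerator Σ(Δz_t−Δz̄)(Δz_{t+1}−Δz̄) = -810.4400
Denominator Σ(Δz_t−Δz̄)² = 1195.9600
r_1(Δz) = -810.4400 / 1195.9600 = -0.678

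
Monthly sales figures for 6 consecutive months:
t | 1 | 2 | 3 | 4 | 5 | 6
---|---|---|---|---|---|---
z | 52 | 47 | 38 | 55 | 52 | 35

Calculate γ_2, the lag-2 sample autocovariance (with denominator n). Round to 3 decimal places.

-31.167

Mean z̄ = (52 + 47 + 38 + 55 + 52 + 35)/6 = 46.5000
Deviations: 5.5000, 0.5000, -8.5000, 8.5000, 5.5000, -11.5000
Σ_{t=1}^{4}(z_t−z̄)(z_{t+2}−z̄) = -187.0000
γ_2 = -187.0000 / 6 = -31.167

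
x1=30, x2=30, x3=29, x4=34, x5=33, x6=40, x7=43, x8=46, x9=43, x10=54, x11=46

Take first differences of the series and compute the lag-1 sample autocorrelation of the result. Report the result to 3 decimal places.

-0.602

First differences Δx: 0, -1, 5, -1, 7, 3, 3, -3, 11, -8
Mean of differences = 1.6000
Numerator Σ(Δx_t−Δx̄)(Δx_{t+1}−Δx̄) = -157.9600
Denominator Σ(Δx_t−Δx̄)² = 262.4000
r_1(Δx) = -157.9600 / 262.4000 = -0.602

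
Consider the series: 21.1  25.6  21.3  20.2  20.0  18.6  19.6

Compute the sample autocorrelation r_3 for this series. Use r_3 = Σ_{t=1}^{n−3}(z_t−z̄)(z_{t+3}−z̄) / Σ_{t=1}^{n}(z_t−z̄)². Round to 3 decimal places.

Mean z̄ = (21.1 + 25.6 + 21.3 + 20.2 + 20.0 + 18.6 + 19.6)/7 = 20.9143
Deviations from mean: 0.1857, 4.6857, 0.3857, -0.7143, -0.9143, -2.3143, -1.3143
Σ(z_t−z̄)(z_{t+3}−z̄) = (-0.1327) + (-4.2841) + (-0.8927) + (0.9388) = -4.3706
Denominator Σ(z_t−z̄)² = 30.5686
r_3 = -4.3706 / 30.5686 = -0.143

-0.143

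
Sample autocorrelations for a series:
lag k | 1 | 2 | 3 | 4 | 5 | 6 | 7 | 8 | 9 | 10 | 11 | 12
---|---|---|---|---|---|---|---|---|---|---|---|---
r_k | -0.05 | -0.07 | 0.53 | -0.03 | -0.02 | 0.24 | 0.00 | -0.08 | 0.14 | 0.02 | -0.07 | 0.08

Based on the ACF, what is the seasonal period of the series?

3

The largest autocorrelation is r_3 = 0.53, with a weaker echo at lag 6 (0.24); the remaining lags stay at or below 0.14.
The dominant spike at lag 3 indicates a seasonal period of 3.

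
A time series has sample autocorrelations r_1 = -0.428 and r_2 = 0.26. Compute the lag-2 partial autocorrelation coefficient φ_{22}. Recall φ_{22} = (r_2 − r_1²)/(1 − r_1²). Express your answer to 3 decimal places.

0.094

φ_{22} = (r_2 − r_1²) / (1 − r_1²)
r_1² = (-0.428)² = 0.183184
Numerator = 0.26 − 0.1832 = 0.0768; denominator = 1 − 0.1832 = 0.8168
φ_{22} = 0.0768 / 0.8168 = 0.094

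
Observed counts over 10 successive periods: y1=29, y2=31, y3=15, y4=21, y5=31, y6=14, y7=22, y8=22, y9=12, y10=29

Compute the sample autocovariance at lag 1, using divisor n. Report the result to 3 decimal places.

-13.956

Mean ȳ = (29 + 31 + 15 + 21 + 31 + 14 + 22 + 22 + 12 + 29)/10 = 22.6000
Σ_{t=1}^{9}(y_t−ȳ)(y_{t+1}−ȳ) = -139.5600
γ_1 = -139.5600 / 10 = -13.956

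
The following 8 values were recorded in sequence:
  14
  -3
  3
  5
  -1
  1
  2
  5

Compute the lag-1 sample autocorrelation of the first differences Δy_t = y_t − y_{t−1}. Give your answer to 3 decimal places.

-0.284

First differences Δy: -17, 6, 2, -6, 2, 1, 3
Mean of differences = -1.2857
Numerator Σ(Δy_t−Δȳ)(Δy_{t+1}−Δȳ) = -104.2245
Denominator Σ(Δy_t−Δȳ)² = 367.4286
r_1(Δy) = -104.2245 / 367.4286 = -0.284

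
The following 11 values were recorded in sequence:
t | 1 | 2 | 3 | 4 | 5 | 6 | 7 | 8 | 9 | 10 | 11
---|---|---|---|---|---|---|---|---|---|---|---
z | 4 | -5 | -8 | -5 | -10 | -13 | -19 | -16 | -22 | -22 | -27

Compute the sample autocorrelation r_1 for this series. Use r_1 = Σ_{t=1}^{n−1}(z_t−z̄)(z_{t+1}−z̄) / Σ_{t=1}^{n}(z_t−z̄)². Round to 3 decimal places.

0.576

Mean z̄ = (4 − 5 − 8 − 5 − 10 − 13 − 19 − 16 − 22 − 22 − 27)/11 = -13.0000
Numerator Σ_{t=1}^{10}(z_t−z̄)(z_{t+1}−z̄) = 492.0000
Denominator Σ(z_t−z̄)² = 854.0000
r_1 = 492.0000 / 854.0000 = 0.576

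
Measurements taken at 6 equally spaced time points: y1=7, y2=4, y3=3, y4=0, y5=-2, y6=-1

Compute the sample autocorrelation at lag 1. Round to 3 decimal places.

0.501

Mean ȳ = (7 + 4 + 3 + 0 − 2 − 1)/6 = 1.8333
Deviations from mean: 5.1667, 2.1667, 1.1667, -1.8333, -3.8333, -2.8333
Σ(y_t−ȳ)(y_{t+1}−ȳ) = (11.1944) + (2.5278) + (-2.1389) + (7.0278) + (10.8611) = 29.4722
Denominator Σ(y_t−ȳ)² = 58.8333
r_1 = 29.4722 / 58.8333 = 0.501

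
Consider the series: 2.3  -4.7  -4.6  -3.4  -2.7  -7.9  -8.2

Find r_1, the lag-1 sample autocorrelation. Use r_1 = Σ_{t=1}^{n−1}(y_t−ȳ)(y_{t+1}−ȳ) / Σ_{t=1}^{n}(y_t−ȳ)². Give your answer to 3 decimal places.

0.095

Mean ȳ = (2.3 − 4.7 − 4.6 − 3.4 − 2.7 − 7.9 − 8.2)/7 = -4.1714
Deviations from mean: 6.4714, -0.5286, -0.4286, 0.7714, 1.4714, -3.7286, -4.0286
Numerator Σ_{t=1}^{6}(y_t−ȳ)(y_{t+1}−ȳ) = 7.1449
Denominator Σ(y_t−ȳ)² = 75.2343
r_1 = 7.1449 / 75.2343 = 0.095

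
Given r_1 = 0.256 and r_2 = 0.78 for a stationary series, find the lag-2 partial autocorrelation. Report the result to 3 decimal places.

φ_{22} = (r_2 − r_1²) / (1 − r_1²)
r_1² = (0.256)² = 0.065536
Numerator = 0.78 − 0.0655 = 0.7145; denominator = 1 − 0.0655 = 0.9345
φ_{22} = 0.7145 / 0.9345 = 0.765

0.765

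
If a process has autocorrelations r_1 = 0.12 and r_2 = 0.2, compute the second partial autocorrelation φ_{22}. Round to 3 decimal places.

φ_{22} = (r_2 − r_1²) / (1 − r_1²)
r_1² = (0.12)² = 0.0144
Numerator = 0.2 − 0.0144 = 0.1856; denominator = 1 − 0.0144 = 0.9856
φ_{22} = 0.1856 / 0.9856 = 0.188

0.188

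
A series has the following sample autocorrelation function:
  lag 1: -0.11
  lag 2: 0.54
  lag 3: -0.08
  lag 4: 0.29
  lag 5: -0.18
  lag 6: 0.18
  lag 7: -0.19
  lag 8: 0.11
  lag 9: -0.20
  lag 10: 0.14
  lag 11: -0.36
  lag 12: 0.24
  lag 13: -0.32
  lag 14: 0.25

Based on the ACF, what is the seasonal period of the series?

2

The largest autocorrelation is r_2 = 0.54, with weaker echoes at lags 4 (0.29), 6 (0.18), 12 (0.24) and 14 (0.25); the remaining lags stay at or below 0.14.
The dominant spike at lag 2 indicates a seasonal period of 2.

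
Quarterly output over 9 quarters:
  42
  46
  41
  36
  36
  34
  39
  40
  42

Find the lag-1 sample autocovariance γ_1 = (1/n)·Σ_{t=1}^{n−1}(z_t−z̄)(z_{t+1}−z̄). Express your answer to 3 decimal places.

6.250

Mean z̄ = (42 + 46 + 41 + 36 + 36 + 34 + 39 + 40 + 42)/9 = 39.5556
Σ_{t=1}^{8}(z_t−z̄)(z_{t+1}−z̄) = 56.2469
γ_1 = 56.2469 / 9 = 6.250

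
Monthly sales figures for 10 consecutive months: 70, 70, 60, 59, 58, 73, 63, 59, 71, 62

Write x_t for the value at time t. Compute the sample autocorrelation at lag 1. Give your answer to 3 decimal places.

Mean x̄ = (70 + 70 + 60 + 59 + 58 + 73 + 63 + 59 + 71 + 62)/10 = 64.5000
Numerator Σ_{t=1}^{9}(x_t−x̄)(x_{t+1}−x̄) = -45.7500
Denominator Σ(x_t−x̄)² = 306.5000
r_1 = -45.7500 / 306.5000 = -0.149

-0.149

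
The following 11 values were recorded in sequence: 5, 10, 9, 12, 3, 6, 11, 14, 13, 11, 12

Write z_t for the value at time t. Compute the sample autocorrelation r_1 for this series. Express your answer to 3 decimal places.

Mean z̄ = (5 + 10 + 9 + 12 + 3 + 6 + 11 + 14 + 13 + 11 + 12)/11 = 9.6364
Numerator Σ_{t=1}^{10}(z_t−z̄)(z_{t+1}−z̄) = 28.5041
Denominator Σ(z_t−z̄)² = 124.5455
r_1 = 28.5041 / 124.5455 = 0.229

0.229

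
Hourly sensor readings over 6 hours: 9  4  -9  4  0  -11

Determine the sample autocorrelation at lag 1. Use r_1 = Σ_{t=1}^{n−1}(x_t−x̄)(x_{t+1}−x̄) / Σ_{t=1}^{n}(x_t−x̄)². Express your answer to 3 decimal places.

-0.117

Mean x̄ = (9 + 4 − 9 + 4 + 0 − 11)/6 = -0.5000
Deviations from mean: 9.5000, 4.5000, -8.5000, 4.5000, 0.5000, -10.5000
Numerator Σ_{t=1}^{5}(x_t−x̄)(x_{t+1}−x̄) = -36.7500
Denominator Σ(x_t−x̄)² = 313.5000
r_1 = -36.7500 / 313.5000 = -0.117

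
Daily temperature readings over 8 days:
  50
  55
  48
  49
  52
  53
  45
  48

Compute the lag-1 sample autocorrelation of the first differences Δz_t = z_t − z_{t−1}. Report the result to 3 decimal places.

-0.451

First differences Δz: 5, -7, 1, 3, 1, -8, 3
Mean of differences = -0.2857
Numerator Σ(Δz_t−Δz̄)(Δz_{t+1}−Δz̄) = -70.9388
Denominator Σ(Δz_t−Δz̄)² = 157.4286
r_1(Δz) = -70.9388 / 157.4286 = -0.451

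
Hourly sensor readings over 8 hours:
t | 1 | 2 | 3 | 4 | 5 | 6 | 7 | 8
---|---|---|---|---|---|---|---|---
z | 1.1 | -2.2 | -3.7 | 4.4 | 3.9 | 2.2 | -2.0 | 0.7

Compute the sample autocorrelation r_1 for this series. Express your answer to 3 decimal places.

0.125

Mean z̄ = (1.1 − 2.2 − 3.7 + 4.4 + 3.9 + 2.2 − 2.0 + 0.7)/8 = 0.5500
Deviations from mean: 0.5500, -2.7500, -4.2500, 3.8500, 3.3500, 1.6500, -2.5500, 0.1500
Σ(z_t−z̄)(z_{t+1}−z̄) = (-1.5125) + (11.6875) + (-16.3625) + (12.8975) + (5.5275) + (-4.2075) + (-0.3825) = 7.6475
Denominator Σ(z_t−z̄)² = 61.2200
r_1 = 7.6475 / 61.2200 = 0.125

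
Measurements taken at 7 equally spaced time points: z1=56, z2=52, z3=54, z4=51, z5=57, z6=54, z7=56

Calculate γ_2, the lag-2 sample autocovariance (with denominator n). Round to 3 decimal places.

Mean z̄ = (56 + 52 + 54 + 51 + 57 + 54 + 56)/7 = 54.2857
Deviations: 1.7143, -2.2857, -0.2857, -3.2857, 2.7143, -0.2857, 1.7143
Σ_{t=1}^{5}(z_t−z̄)(z_{t+2}−z̄) = 11.8367
γ_2 = 11.8367 / 7 = 1.691

1.691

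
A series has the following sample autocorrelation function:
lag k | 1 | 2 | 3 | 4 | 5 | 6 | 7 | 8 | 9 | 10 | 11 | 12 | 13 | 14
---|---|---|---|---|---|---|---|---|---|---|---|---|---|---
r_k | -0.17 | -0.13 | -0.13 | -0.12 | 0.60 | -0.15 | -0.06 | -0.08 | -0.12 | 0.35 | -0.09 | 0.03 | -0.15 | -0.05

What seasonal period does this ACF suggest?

The largest autocorrelation is r_5 = 0.60, with a weaker echo at lag 10 (0.35); the remaining lags stay at or below 0.03.
The dominant spike at lag 5 indicates a seasonal period of 5.

5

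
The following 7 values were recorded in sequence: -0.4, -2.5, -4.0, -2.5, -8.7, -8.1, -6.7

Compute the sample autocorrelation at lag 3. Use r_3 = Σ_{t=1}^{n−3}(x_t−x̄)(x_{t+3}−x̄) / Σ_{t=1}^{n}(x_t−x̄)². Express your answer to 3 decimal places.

Mean x̄ = (-0.4 − 2.5 − 4.0 − 2.5 − 8.7 − 8.1 − 6.7)/7 = -4.7000
Deviations from mean: 4.3000, 2.2000, 0.7000, 2.2000, -4.0000, -3.4000, -2.0000
Σ(x_t−x̄)(x_{t+3}−x̄) = (9.4600) + (-8.8000) + (-2.3800) + (-4.4000) = -6.1200
Denominator Σ(x_t−x̄)² = 60.2200
r_3 = -6.1200 / 60.2200 = -0.102

-0.102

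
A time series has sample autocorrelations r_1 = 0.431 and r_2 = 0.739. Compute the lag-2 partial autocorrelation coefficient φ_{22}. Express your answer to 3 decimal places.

0.679

φ_{22} = (r_2 − r_1²) / (1 − r_1²)
r_1² = (0.431)² = 0.185761
Numerator = 0.739 − 0.1858 = 0.5532; denominator = 1 − 0.1858 = 0.8142
φ_{22} = 0.5532 / 0.8142 = 0.679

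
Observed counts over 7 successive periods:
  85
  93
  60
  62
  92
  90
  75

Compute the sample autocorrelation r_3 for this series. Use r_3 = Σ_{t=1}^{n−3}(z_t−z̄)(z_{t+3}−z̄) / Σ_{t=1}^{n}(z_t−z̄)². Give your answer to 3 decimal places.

-0.044

Mean z̄ = (85 + 93 + 60 + 62 + 92 + 90 + 75)/7 = 79.5714
Deviations from mean: 5.4286, 13.4286, -19.5714, -17.5714, 12.4286, 10.4286, -4.5714
Numerator Σ_{t=1}^{4}(z_t−z̄)(z_{t+3}−z̄) = -52.2653
Denominator Σ(z_t−z̄)² = 1185.7143
r_3 = -52.2653 / 1185.7143 = -0.044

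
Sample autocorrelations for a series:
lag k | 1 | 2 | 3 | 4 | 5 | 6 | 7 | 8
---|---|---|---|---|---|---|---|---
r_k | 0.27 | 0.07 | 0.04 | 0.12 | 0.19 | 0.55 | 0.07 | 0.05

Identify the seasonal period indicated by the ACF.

6

The largest autocorrelation is r_6 = 0.55; the remaining lags stay at or below 0.27. The elevated value at lag 1 (0.27), dropping to 0.07 at lag 2, reflects decaying short-term dependence rather than seasonality.
The dominant spike at lag 6 indicates a seasonal period of 6.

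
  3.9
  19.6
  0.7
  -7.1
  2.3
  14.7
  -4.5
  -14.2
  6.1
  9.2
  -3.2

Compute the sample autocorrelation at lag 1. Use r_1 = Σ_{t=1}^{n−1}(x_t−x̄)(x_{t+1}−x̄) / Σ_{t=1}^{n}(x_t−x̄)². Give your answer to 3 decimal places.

Mean x̄ = (3.9 + 19.6 + 0.7 − 7.1 + 2.3 + 14.7 − 4.5 − 14.2 + 6.1 + 9.2 − 3.2)/11 = 2.5000
Numerator Σ_{t=1}^{10}(x_t−x̄)(x_{t+1}−x̄) = -32.7700
Denominator Σ(x_t−x̄)² = 956.8800
r_1 = -32.7700 / 956.8800 = -0.034

-0.034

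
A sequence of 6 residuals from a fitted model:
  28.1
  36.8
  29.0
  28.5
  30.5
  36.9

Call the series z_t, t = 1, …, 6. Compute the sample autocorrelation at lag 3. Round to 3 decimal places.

-0.102

Mean z̄ = (28.1 + 36.8 + 29.0 + 28.5 + 30.5 + 36.9)/6 = 31.6333
Σ(z_t−z̄)(z_{t+3}−z̄) = (11.0711) + (-5.8556) + (-13.8689) = -8.6533
Denominator Σ(z_t−z̄)² = 84.9533
r_3 = -8.6533 / 84.9533 = -0.102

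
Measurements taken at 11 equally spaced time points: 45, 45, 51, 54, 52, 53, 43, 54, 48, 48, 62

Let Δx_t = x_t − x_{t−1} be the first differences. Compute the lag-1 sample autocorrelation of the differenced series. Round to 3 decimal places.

First differences Δx: 0, 6, 3, -2, 1, -10, 11, -6, 0, 14
Mean of differences = 1.7000
Numerator Σ(Δx_t−Δx̄)(Δx_{t+1}−Δx̄) = -183.9900
Denominator Σ(Δx_t−Δx̄)² = 474.1000
r_1(Δx) = -183.9900 / 474.1000 = -0.388

-0.388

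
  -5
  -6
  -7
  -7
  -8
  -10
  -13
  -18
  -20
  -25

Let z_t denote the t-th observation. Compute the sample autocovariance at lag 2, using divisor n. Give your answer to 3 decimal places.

16.408

Mean z̄ = (-5 − 6 − 7 − 7 − 8 − 10 − 13 − 18 − 20 − 25)/10 = -11.9000
Σ_{t=1}^{8}(z_t−z̄)(z_{t+2}−z̄) = 164.0800
γ_2 = 164.0800 / 10 = 16.408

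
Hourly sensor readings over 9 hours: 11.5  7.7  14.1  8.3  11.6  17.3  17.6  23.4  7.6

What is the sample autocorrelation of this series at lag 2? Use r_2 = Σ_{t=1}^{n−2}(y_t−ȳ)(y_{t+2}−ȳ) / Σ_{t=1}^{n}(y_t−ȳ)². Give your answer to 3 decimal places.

0.060

Mean ȳ = (11.5 + 7.7 + 14.1 + 8.3 + 11.6 + 17.3 + 17.6 + 23.4 + 7.6)/9 = 13.2333
Σ(y_t−ȳ)(y_{t+2}−ȳ) = (-1.5022) + (27.2978) + (-1.4156) + (-20.0622) + (-7.1322) + (41.3444) + (-24.5989) = 13.9311
Denominator Σ(y_t−ȳ)² = 232.0800
r_2 = 13.9311 / 232.0800 = 0.060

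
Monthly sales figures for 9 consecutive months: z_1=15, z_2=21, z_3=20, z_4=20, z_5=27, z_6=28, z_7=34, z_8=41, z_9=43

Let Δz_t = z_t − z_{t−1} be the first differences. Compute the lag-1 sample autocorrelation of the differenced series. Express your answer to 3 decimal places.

First differences Δz: 6, -1, 0, 7, 1, 6, 7, 2
Mean of differences = 3.5000
Numerator Σ(Δz_t−Δz̄)(Δz_{t+1}−Δz̄) = -19.2500
Denominator Σ(Δz_t−Δz̄)² = 78.0000
r_1(Δz) = -19.2500 / 78.0000 = -0.247

-0.247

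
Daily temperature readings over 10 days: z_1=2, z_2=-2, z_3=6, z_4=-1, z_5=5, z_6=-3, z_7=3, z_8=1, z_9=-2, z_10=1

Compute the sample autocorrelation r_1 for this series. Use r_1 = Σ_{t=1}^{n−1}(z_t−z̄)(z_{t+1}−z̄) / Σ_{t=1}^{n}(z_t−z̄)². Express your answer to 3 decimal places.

Mean z̄ = (2 − 2 + 6 − 1 + 5 − 3 + 3 + 1 − 2 + 1)/10 = 1.0000
Numerator Σ_{t=1}^{9}(z_t−z̄)(z_{t+1}−z̄) = -60.0000
Denominator Σ(z_t−z̄)² = 84.0000
r_1 = -60.0000 / 84.0000 = -0.714

-0.714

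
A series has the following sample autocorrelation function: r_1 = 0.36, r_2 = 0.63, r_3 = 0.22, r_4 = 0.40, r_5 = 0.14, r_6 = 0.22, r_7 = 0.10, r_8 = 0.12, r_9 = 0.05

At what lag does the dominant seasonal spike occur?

The largest autocorrelation is r_2 = 0.63, with a weaker echo at lag 4 (0.40); the remaining lags stay at or below 0.36.
The dominant spike at lag 2 indicates a seasonal period of 2.

2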